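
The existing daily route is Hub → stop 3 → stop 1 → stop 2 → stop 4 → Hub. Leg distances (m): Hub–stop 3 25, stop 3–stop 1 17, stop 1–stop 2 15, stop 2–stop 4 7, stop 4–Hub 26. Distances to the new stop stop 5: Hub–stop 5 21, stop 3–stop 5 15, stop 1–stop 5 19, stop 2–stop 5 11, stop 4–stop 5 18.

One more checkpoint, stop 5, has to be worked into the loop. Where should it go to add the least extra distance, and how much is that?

Adding 11 m by placing stop 5 on the Hub–stop 3 leg.

Insertion cost between consecutive stops i–j is d(i,stop 5) + d(stop 5,j) − d(i,j):
  between Hub and stop 3: 21 + 15 − 25 = 11
  between stop 3 and stop 1: 15 + 19 − 17 = 17
  between stop 1 and stop 2: 19 + 11 − 15 = 15
  between stop 2 and stop 4: 11 + 18 − 7 = 22
  between stop 4 and Hub: 18 + 21 − 26 = 13
Cheapest insertion is between Hub and stop 3, adding 11.
New total = 90 + 11 = 101.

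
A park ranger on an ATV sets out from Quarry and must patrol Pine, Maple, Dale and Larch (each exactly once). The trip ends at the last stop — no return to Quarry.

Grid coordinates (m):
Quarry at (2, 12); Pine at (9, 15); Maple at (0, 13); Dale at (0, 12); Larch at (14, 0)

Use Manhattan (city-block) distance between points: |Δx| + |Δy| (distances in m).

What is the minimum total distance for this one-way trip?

Minimum one-way distance = 34 m.

There are 4! = 24 possible orderings.
Quarry - Pine - Maple - Dale - Larch: 10+11+1+26 = 48
Quarry - Pine - Maple - Larch - Dale: 10+11+27+26 = 74
Quarry - Pine - Dale - Maple - Larch: 10+12+1+27 = 50
Quarry - Pine - Dale - Larch - Maple: 10+12+26+27 = 75
Quarry - Pine - Larch - Maple - Dale: 10+20+27+1 = 58
Quarry - Pine - Larch - Dale - Maple: 10+20+26+1 = 57
Quarry - Maple - Pine - Dale - Larch: 3+11+12+26 = 52
Quarry - Maple - Pine - Larch - Dale: 3+11+20+26 = 60
Quarry - Maple - Dale - Pine - Larch: 3+1+12+20 = 36
Quarry - Maple - Dale - Larch - Pine: 3+1+26+20 = 50
Quarry - Maple - Larch - Pine - Dale: 3+27+20+12 = 62
Quarry - Maple - Larch - Dale - Pine: 3+27+26+12 = 68
Quarry - Dale - Pine - Maple - Larch: 2+12+11+27 = 52
Quarry - Dale - Pine - Larch - Maple: 2+12+20+27 = 61
… (10 more)
Quarry - Dale - Maple - Pine - Larch: 2+1+11+20 = 34  ← best
The minimum is 34.
One shortest path: Quarry → Dale → Maple → Pine → Larch.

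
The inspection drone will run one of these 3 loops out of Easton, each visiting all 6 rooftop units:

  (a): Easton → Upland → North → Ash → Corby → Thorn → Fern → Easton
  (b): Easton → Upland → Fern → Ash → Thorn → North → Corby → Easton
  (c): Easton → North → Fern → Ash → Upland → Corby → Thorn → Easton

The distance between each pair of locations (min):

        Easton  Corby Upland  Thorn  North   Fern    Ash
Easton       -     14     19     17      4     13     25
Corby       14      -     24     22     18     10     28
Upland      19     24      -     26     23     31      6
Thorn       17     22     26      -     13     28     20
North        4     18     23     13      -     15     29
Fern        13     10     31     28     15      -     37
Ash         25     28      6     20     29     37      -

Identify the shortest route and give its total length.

(a): 19 + 23 + 29 + 28 + 22 + 28 + 13 = 162
(b): 19 + 31 + 37 + 20 + 13 + 18 + 14 = 152
(c): 4 + 15 + 37 + 6 + 24 + 22 + 17 = 125

125 min — (c) is the shortest.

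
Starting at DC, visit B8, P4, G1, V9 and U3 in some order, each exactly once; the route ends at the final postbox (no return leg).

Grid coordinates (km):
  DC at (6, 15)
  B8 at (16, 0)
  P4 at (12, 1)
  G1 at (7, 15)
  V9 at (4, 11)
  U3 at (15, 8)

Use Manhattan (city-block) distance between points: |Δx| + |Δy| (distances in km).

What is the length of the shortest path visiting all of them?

Shortest open route: 36 km.

There are 5! = 120 possible orderings.
DC→B8→P4→G1→V9→U3: 25+5+19+7+14 = 70
DC→B8→P4→G1→U3→V9: 25+5+19+15+14 = 78
DC→B8→P4→V9→G1→U3: 25+5+18+7+15 = 70
DC→B8→P4→V9→U3→G1: 25+5+18+14+15 = 77
DC→B8→P4→U3→G1→V9: 25+5+10+15+7 = 62
DC→B8→P4→U3→V9→G1: 25+5+10+14+7 = 61
DC→B8→G1→P4→V9→U3: 25+24+19+18+14 = 100
DC→B8→G1→P4→U3→V9: 25+24+19+10+14 = 92
DC→B8→G1→V9→P4→U3: 25+24+7+18+10 = 84
DC→B8→G1→V9→U3→P4: 25+24+7+14+10 = 80
DC→B8→G1→U3→P4→V9: 25+24+15+10+18 = 92
DC→B8→G1→U3→V9→P4: 25+24+15+14+18 = 96
DC→B8→V9→P4→G1→U3: 25+23+18+19+15 = 100
DC→B8→V9→P4→U3→G1: 25+23+18+10+15 = 91
… (106 more)
DC→G1→V9→U3→B8→P4: 1+7+14+9+5 = 36  ← best
The minimum is 36.
One shortest path: DC → G1 → V9 → U3 → B8 → P4.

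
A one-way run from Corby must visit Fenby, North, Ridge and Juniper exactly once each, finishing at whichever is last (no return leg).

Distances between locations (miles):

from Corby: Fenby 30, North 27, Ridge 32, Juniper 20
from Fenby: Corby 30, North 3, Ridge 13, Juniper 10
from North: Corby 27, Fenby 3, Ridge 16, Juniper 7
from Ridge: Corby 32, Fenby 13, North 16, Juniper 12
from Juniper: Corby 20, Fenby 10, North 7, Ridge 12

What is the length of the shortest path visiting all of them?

There are 4! = 24 possible orderings.
Corby → Fenby → North → Ridge → Juniper: 30+3+16+12 = 61
Corby → Fenby → North → Juniper → Ridge: 30+3+7+12 = 52
Corby → Fenby → Ridge → North → Juniper: 30+13+16+7 = 66
Corby → Fenby → Ridge → Juniper → North: 30+13+12+7 = 62
Corby → Fenby → Juniper → North → Ridge: 30+10+7+16 = 63
Corby → Fenby → Juniper → Ridge → North: 30+10+12+16 = 68
Corby → North → Fenby → Ridge → Juniper: 27+3+13+12 = 55
Corby → North → Fenby → Juniper → Ridge: 27+3+10+12 = 52
Corby → North → Ridge → Fenby → Juniper: 27+16+13+10 = 66
Corby → North → Ridge → Juniper → Fenby: 27+16+12+10 = 65
Corby → North → Juniper → Fenby → Ridge: 27+7+10+13 = 57
Corby → North → Juniper → Ridge → Fenby: 27+7+12+13 = 59
Corby → Ridge → Fenby → North → Juniper: 32+13+3+7 = 55
Corby → Ridge → Fenby → Juniper → North: 32+13+10+7 = 62
… (10 more)
Corby → Juniper → North → Fenby → Ridge: 20+7+3+13 = 43  ← best
The minimum is 43.
One shortest path: Corby → Juniper → North → Fenby → Ridge.

Shortest open route: 43 miles.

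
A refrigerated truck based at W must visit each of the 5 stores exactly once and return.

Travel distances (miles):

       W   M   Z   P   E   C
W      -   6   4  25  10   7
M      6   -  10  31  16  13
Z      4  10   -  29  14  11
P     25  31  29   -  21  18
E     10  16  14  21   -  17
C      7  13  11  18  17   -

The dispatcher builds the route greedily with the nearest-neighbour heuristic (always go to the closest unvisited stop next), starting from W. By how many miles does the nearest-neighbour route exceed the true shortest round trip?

Excess over optimum: 14 miles.

From W: Z=4, M=6, C=7, E=10, P=25 → choose Z (4).
From Z: M=10, C=11, E=14, P=29 → choose M (10).
From M: C=13, E=16, P=31 → choose C (13).
From C: E=17, P=18 → choose E (17).
From E: P=21 → choose P (21).
NN route W → Z → M → C → E → P → W costs 90.
Optimal: W → M → Z → E → P → C → W costs 76 (by enumerating all 60 distinct tours).
Excess = 90 − 76 = 14.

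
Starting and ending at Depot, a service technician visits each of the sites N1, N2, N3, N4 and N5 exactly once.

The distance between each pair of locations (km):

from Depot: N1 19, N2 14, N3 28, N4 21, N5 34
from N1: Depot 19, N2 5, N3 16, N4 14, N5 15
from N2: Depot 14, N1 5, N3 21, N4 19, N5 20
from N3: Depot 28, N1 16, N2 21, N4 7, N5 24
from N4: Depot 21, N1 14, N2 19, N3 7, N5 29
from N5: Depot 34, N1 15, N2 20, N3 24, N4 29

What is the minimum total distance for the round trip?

86 km — the shortest possible round trip.

With 5 stops there are 5!/2 = 60 distinct round trips (a route and its reverse cost the same).
Depot→N1→N2→N3→N4→N5→Depot: 19+5+21+7+29+34 = 115
Depot→N1→N2→N3→N5→N4→Depot: 19+5+21+24+29+21 = 119
Depot→N1→N2→N4→N3→N5→Depot: 19+5+19+7+24+34 = 108
Depot→N1→N2→N4→N5→N3→Depot: 19+5+19+29+24+28 = 124
Depot→N1→N2→N5→N3→N4→Depot: 19+5+20+24+7+21 = 96
Depot→N1→N2→N5→N4→N3→Depot: 19+5+20+29+7+28 = 108
Depot→N1→N3→N2→N4→N5→Depot: 19+16+21+19+29+34 = 138
Depot→N1→N3→N2→N5→N4→Depot: 19+16+21+20+29+21 = 126
Depot→N1→N3→N4→N2→N5→Depot: 19+16+7+19+20+34 = 115
Depot→N1→N3→N4→N5→N2→Depot: 19+16+7+29+20+14 = 105
Depot→N1→N3→N5→N2→N4→Depot: 19+16+24+20+19+21 = 119
Depot→N1→N3→N5→N4→N2→Depot: 19+16+24+29+19+14 = 121
Depot→N1→N4→N2→N3→N5→Depot: 19+14+19+21+24+34 = 131
Depot→N1→N4→N2→N5→N3→Depot: 19+14+19+20+24+28 = 124
… (46 more)
Depot→N2→N1→N5→N3→N4→Depot: 14+5+15+24+7+21 = 86  ← best
The minimum is 86.
One optimal route: Depot → N2 → N1 → N5 → N3 → N4 → Depot (or its reverse).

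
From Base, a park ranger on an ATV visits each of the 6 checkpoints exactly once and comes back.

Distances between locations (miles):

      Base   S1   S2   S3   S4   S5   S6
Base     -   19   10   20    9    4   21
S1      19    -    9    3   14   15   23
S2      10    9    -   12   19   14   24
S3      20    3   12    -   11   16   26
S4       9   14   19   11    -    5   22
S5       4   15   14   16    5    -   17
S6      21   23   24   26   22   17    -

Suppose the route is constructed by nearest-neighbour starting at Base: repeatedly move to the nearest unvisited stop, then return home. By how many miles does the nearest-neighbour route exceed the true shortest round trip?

From Base: S5=4, S4=9, S2=10, S1=19, S3=20, S6=21 → choose S5 (4).
From S5: S4=5, S2=14, S1=15, S3=16, S6=17 → choose S4 (5).
From S4: S3=11, S1=14, S2=19, S6=22 → choose S3 (11).
From S3: S1=3, S2=12, S6=26 → choose S1 (3).
From S1: S2=9, S6=23 → choose S2 (9).
From S2: S6=24 → choose S6 (24).
NN route Base → S5 → S4 → S3 → S1 → S2 → S6 → Base costs 77.
Optimal: Base → S2 → S1 → S3 → S4 → S5 → S6 → Base costs 76 (by enumerating all 360 distinct tours).
Excess = 77 − 76 = 1.

Excess over optimum: 1 miles.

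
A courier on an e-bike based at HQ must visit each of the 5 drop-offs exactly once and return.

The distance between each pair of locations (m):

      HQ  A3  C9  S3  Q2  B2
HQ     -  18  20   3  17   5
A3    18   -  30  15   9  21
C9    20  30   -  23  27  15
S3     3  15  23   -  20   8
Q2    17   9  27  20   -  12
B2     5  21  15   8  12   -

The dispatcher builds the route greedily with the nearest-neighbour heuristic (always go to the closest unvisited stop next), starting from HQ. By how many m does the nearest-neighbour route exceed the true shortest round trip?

HQ: S3=3, B2=5, Q2=17, A3=18, C9=20 ⇒ S3
S3: B2=8, A3=15, Q2=20, C9=23 ⇒ B2
B2: Q2=12, C9=15, A3=21 ⇒ Q2
Q2: A3=9, C9=27 ⇒ A3
A3: C9=30 ⇒ C9
NN route HQ → S3 → B2 → Q2 → A3 → C9 → HQ costs 82.
Optimal: HQ → C9 → B2 → Q2 → A3 → S3 → HQ costs 74 (by enumerating all 60 distinct tours).
Excess = 82 − 74 = 8.

8 m longer than the optimal tour.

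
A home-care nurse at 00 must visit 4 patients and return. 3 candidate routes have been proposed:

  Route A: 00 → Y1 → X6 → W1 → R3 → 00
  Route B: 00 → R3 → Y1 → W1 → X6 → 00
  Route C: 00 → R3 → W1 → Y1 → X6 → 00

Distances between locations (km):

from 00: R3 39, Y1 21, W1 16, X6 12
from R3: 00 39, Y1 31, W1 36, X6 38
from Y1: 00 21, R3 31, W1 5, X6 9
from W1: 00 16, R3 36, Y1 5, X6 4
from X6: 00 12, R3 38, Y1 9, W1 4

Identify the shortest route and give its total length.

Shortest is Route B, total 91 km.

Route A: 21 + 9 + 4 + 36 + 39 = 109
Route B: 39 + 31 + 5 + 4 + 12 = 91
Route C: 39 + 36 + 5 + 9 + 12 = 101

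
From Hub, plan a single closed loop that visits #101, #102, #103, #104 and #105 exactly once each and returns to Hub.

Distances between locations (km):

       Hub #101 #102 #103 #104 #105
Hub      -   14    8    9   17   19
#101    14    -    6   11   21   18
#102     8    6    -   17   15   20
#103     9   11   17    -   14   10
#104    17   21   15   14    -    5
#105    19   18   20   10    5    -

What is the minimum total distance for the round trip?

Hub - #101 - #102 - #103 - #104 - #105 - Hub: 14+6+17+14+5+19 = 75
Hub - #101 - #102 - #103 - #105 - #104 - Hub: 14+6+17+10+5+17 = 69
Hub - #101 - #102 - #104 - #103 - #105 - Hub: 14+6+15+14+10+19 = 78
Hub - #101 - #102 - #104 - #105 - #103 - Hub: 14+6+15+5+10+9 = 59
Hub - #101 - #102 - #105 - #103 - #104 - Hub: 14+6+20+10+14+17 = 81
Hub - #101 - #102 - #105 - #104 - #103 - Hub: 14+6+20+5+14+9 = 68
Hub - #101 - #103 - #102 - #104 - #105 - Hub: 14+11+17+15+5+19 = 81
Hub - #101 - #103 - #102 - #105 - #104 - Hub: 14+11+17+20+5+17 = 84
Hub - #101 - #103 - #104 - #102 - #105 - Hub: 14+11+14+15+20+19 = 93
Hub - #101 - #103 - #104 - #105 - #102 - Hub: 14+11+14+5+20+8 = 72
Hub - #101 - #103 - #105 - #102 - #104 - Hub: 14+11+10+20+15+17 = 87
Hub - #101 - #103 - #105 - #104 - #102 - Hub: 14+11+10+5+15+8 = 63
Hub - #101 - #104 - #102 - #103 - #105 - Hub: 14+21+15+17+10+19 = 96
Hub - #101 - #104 - #102 - #105 - #103 - Hub: 14+21+15+20+10+9 = 89
… (46 more)
Hub - #102 - #101 - #103 - #105 - #104 - Hub: 8+6+11+10+5+17 = 57  ← best
The minimum is 57.
One optimal route: Hub → #102 → #101 → #103 → #105 → #104 → Hub (or its reverse).

Shortest round trip = 57 km.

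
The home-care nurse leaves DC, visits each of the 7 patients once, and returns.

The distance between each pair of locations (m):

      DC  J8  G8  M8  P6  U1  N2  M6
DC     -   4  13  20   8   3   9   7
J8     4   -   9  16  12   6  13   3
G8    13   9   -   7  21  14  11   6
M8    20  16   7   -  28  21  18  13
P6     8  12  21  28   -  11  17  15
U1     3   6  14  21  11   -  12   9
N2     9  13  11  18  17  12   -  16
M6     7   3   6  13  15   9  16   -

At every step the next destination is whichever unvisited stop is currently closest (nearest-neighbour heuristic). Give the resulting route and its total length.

68 m along DC → U1 → J8 → M6 → G8 → M8 → N2 → P6 → DC.

At DC the remaining stops are U1 3, J8 4, M6 7, P6 8, N2 9, G8 13, M8 20; go to U1.
At U1 the remaining stops are J8 6, M6 9, P6 11, N2 12, G8 14, M8 21; go to J8.
At J8 the remaining stops are M6 3, G8 9, P6 12, N2 13, M8 16; go to M6.
At M6 the remaining stops are G8 6, M8 13, P6 15, N2 16; go to G8.
At G8 the remaining stops are M8 7, N2 11, P6 21; go to M8.
At M8 the remaining stops are N2 18, P6 28; go to N2.
At N2 the remaining stops are P6 17; go to P6.
Return P6→DC: 8.
Total = 3 + 6 + 3 + 6 + 7 + 18 + 17 + 8 = 68.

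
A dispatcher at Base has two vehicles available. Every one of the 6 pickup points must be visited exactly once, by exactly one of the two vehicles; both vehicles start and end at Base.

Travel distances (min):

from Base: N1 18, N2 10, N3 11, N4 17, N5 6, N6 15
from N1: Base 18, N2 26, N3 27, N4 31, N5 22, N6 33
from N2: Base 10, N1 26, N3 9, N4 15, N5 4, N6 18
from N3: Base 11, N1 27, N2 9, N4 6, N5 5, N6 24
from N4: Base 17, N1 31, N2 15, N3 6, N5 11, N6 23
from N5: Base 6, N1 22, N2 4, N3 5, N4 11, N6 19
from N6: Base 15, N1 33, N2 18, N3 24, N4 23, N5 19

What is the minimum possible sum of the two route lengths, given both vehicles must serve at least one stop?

Check every non-empty split of the stops between the two vehicles; for each half take its own optimal tour:
  {N1} + {N2, N3, N4, N5, N6}: 36 + 63 = 99
  {N2} + {N1, N3, N4, N5, N6}: 20 + 89 = 109
  {N1, N2} + {N3, N4, N5, N6}: 54 + 55 = 109
  {N3} + {N1, N2, N4, N5, N6}: 22 + 97 = 119
  {N1, N3} + {N2, N4, N5, N6}: 56 + 63 = 119
  {N2, N3} + {N1, N4, N5, N6}: 30 + 89 = 119
  … (31 splits in total)
Best: vehicle 1 Base → N1 → Base = 36; vehicle 2 Base → N2 → N5 → N3 → N4 → N6 → Base = 63; combined 99.

Minimum combined distance: 99 min.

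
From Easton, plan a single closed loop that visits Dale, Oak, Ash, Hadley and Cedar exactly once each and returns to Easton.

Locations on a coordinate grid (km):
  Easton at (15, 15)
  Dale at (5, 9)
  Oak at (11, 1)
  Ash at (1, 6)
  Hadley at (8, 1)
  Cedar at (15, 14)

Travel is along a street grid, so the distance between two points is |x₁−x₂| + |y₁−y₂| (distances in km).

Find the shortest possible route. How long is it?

Easton-Dale-Oak-Ash-Hadley-Cedar-Easton: 16+14+15+12+20+1 = 78
Easton-Dale-Oak-Ash-Cedar-Hadley-Easton: 16+14+15+22+20+21 = 108
Easton-Dale-Oak-Hadley-Ash-Cedar-Easton: 16+14+3+12+22+1 = 68
Easton-Dale-Oak-Hadley-Cedar-Ash-Easton: 16+14+3+20+22+23 = 98
Easton-Dale-Oak-Cedar-Ash-Hadley-Easton: 16+14+17+22+12+21 = 102
Easton-Dale-Oak-Cedar-Hadley-Ash-Easton: 16+14+17+20+12+23 = 102
Easton-Dale-Ash-Oak-Hadley-Cedar-Easton: 16+7+15+3+20+1 = 62
Easton-Dale-Ash-Oak-Cedar-Hadley-Easton: 16+7+15+17+20+21 = 96
Easton-Dale-Ash-Hadley-Oak-Cedar-Easton: 16+7+12+3+17+1 = 56
Easton-Dale-Ash-Hadley-Cedar-Oak-Easton: 16+7+12+20+17+18 = 90
Easton-Dale-Ash-Cedar-Oak-Hadley-Easton: 16+7+22+17+3+21 = 86
Easton-Dale-Ash-Cedar-Hadley-Oak-Easton: 16+7+22+20+3+18 = 86
Easton-Dale-Hadley-Oak-Ash-Cedar-Easton: 16+11+3+15+22+1 = 68
Easton-Dale-Hadley-Oak-Cedar-Ash-Easton: 16+11+3+17+22+23 = 92
… (46 more)
The minimum is 56.
One optimal route: Easton → Dale → Ash → Hadley → Oak → Cedar → Easton (or its reverse).

56 km — the shortest possible round trip.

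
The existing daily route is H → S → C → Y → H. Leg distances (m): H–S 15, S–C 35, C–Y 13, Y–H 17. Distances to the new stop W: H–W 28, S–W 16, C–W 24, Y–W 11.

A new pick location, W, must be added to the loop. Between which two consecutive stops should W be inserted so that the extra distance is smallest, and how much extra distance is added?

+5 m — insert W between S and C.

Insertion cost between consecutive stops i–j is d(i,W) + d(W,j) − d(i,j):
  between H and S: 28 + 16 − 15 = 29
  between S and C: 16 + 24 − 35 = 5
  between C and Y: 24 + 11 − 13 = 22
  between Y and H: 11 + 28 − 17 = 22
Cheapest insertion is between S and C, adding 5.
New total = 80 + 5 = 85.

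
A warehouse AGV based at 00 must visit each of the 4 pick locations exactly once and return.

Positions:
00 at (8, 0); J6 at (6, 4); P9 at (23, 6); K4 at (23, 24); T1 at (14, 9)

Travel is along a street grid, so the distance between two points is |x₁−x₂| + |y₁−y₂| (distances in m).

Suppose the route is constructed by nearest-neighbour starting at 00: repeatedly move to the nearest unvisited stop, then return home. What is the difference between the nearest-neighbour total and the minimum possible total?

00: J6=6, T1=15, P9=21, K4=39 ⇒ J6
J6: T1=13, P9=19, K4=37 ⇒ T1
T1: P9=12, K4=24 ⇒ P9
P9: K4=18 ⇒ K4
NN route 00 → J6 → T1 → P9 → K4 → 00 costs 88.
Optimal: 00 → J6 → P9 → K4 → T1 → 00 costs 82 (by enumerating all 12 distinct tours).
Excess = 88 − 82 = 6.

Excess over optimum: 6 m.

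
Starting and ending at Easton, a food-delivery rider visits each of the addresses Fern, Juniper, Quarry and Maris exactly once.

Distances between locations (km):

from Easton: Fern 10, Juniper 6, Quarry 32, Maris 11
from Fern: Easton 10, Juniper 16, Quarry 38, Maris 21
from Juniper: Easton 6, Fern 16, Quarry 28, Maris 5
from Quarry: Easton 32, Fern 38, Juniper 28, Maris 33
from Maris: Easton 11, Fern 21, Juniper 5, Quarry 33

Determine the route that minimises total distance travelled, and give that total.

With 4 stops there are 4!/2 = 12 distinct round trips (a route and its reverse cost the same).
Easton → Fern → Juniper → Quarry → Maris → Easton: 10+16+28+33+11 = 98
Easton → Fern → Juniper → Maris → Quarry → Easton: 10+16+5+33+32 = 96
Easton → Fern → Quarry → Juniper → Maris → Easton: 10+38+28+5+11 = 92
Easton → Fern → Quarry → Maris → Juniper → Easton: 10+38+33+5+6 = 92
Easton → Fern → Maris → Juniper → Quarry → Easton: 10+21+5+28+32 = 96
Easton → Fern → Maris → Quarry → Juniper → Easton: 10+21+33+28+6 = 98
Easton → Juniper → Fern → Quarry → Maris → Easton: 6+16+38+33+11 = 104
Easton → Juniper → Fern → Maris → Quarry → Easton: 6+16+21+33+32 = 108
Easton → Juniper → Quarry → Fern → Maris → Easton: 6+28+38+21+11 = 104
Easton → Juniper → Maris → Fern → Quarry → Easton: 6+5+21+38+32 = 102
Easton → Quarry → Fern → Juniper → Maris → Easton: 32+38+16+5+11 = 102
Easton → Quarry → Juniper → Fern → Maris → Easton: 32+28+16+21+11 = 108
The minimum is 92.
One optimal route: Easton → Fern → Quarry → Juniper → Maris → Easton (or its reverse).

92 km — the shortest possible round trip.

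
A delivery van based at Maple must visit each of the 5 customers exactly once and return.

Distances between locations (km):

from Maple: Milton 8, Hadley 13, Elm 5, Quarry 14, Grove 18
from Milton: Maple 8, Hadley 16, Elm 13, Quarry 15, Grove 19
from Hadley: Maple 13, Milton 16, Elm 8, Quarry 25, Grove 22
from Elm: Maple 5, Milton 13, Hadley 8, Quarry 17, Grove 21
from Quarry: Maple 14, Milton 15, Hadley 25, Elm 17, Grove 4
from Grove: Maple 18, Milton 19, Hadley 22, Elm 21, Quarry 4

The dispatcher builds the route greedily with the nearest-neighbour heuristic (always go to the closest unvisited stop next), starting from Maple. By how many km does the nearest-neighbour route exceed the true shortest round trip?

The nearest-neighbour route is 4 km longer than optimal.

Maple: Elm=5, Milton=8, Hadley=13, Quarry=14, Grove=18 ⇒ Elm
Elm: Hadley=8, Milton=13, Quarry=17, Grove=21 ⇒ Hadley
Hadley: Milton=16, Grove=22, Quarry=25 ⇒ Milton
Milton: Quarry=15, Grove=19 ⇒ Quarry
Quarry: Grove=4 ⇒ Grove
NN route Maple → Elm → Hadley → Milton → Quarry → Grove → Maple costs 66.
Optimal: Maple → Milton → Quarry → Grove → Hadley → Elm → Maple costs 62 (by enumerating all 60 distinct tours).
Excess = 66 − 62 = 4.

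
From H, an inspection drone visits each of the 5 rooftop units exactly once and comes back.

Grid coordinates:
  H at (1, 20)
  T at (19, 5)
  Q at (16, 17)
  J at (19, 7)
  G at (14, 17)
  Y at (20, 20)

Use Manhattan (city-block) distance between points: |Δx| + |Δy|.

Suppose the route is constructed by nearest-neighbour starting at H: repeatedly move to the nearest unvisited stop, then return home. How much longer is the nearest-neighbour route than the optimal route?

6 longer than the optimal tour.

H: G=16, Q=18, Y=19, J=31, T=33 ⇒ G
G: Q=2, Y=9, J=15, T=17 ⇒ Q
Q: Y=7, J=13, T=15 ⇒ Y
Y: J=14, T=16 ⇒ J
J: T=2 ⇒ T
NN route H → G → Q → Y → J → T → H costs 74.
Optimal: H → G → Q → T → J → Y → H costs 68 (by enumerating all 60 distinct tours).
Excess = 74 − 68 = 6.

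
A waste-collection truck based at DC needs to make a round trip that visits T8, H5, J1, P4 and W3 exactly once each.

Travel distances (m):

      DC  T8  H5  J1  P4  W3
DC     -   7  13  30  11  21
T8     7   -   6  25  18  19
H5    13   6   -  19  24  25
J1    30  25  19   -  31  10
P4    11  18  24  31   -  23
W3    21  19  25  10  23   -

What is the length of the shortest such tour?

With 5 stops there are 5!/2 = 60 distinct round trips (a route and its reverse cost the same).
DC → T8 → H5 → J1 → P4 → W3 → DC: 7+6+19+31+23+21 = 107
DC → T8 → H5 → J1 → W3 → P4 → DC: 7+6+19+10+23+11 = 76
DC → T8 → H5 → P4 → J1 → W3 → DC: 7+6+24+31+10+21 = 99
DC → T8 → H5 → P4 → W3 → J1 → DC: 7+6+24+23+10+30 = 100
DC → T8 → H5 → W3 → J1 → P4 → DC: 7+6+25+10+31+11 = 90
DC → T8 → H5 → W3 → P4 → J1 → DC: 7+6+25+23+31+30 = 122
DC → T8 → J1 → H5 → P4 → W3 → DC: 7+25+19+24+23+21 = 119
DC → T8 → J1 → H5 → W3 → P4 → DC: 7+25+19+25+23+11 = 110
DC → T8 → J1 → P4 → H5 → W3 → DC: 7+25+31+24+25+21 = 133
DC → T8 → J1 → P4 → W3 → H5 → DC: 7+25+31+23+25+13 = 124
DC → T8 → J1 → W3 → H5 → P4 → DC: 7+25+10+25+24+11 = 102
DC → T8 → J1 → W3 → P4 → H5 → DC: 7+25+10+23+24+13 = 102
DC → T8 → P4 → H5 → J1 → W3 → DC: 7+18+24+19+10+21 = 99
DC → T8 → P4 → H5 → W3 → J1 → DC: 7+18+24+25+10+30 = 114
… (46 more)
The minimum is 76.
One optimal route: DC → T8 → H5 → J1 → W3 → P4 → DC (or its reverse).

76 m — the shortest possible round trip.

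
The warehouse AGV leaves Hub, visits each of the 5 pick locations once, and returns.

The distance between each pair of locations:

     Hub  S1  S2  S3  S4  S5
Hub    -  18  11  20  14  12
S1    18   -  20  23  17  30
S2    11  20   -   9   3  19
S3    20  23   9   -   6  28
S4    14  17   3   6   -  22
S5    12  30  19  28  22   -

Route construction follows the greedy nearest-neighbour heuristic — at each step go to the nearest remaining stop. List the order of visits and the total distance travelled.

85 along Hub → S2 → S4 → S3 → S1 → S5 → Hub.

Hub → [S2:11 / S5:12 / S4:14 / S1:18 / S3:20] → S2 (11)
S2 → [S4:3 / S3:9 / S5:19 / S1:20] → S4 (3)
S4 → [S3:6 / S1:17 / S5:22] → S3 (6)
S3 → [S1:23 / S5:28] → S1 (23)
S1 → [S5:30] → S5 (30)
Return S5→Hub: 12.
Total = 11 + 3 + 6 + 23 + 30 + 12 = 85.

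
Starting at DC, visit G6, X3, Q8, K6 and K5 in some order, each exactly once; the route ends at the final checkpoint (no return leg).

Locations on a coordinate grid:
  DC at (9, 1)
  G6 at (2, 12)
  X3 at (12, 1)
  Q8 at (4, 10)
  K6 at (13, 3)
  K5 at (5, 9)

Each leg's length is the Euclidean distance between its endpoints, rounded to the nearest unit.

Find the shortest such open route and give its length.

There are 5! = 120 possible orderings.
DC - G6 - X3 - Q8 - K6 - K5: 13+15+12+11+10 = 61
DC - G6 - X3 - Q8 - K5 - K6: 13+15+12+1+10 = 51
DC - G6 - X3 - K6 - Q8 - K5: 13+15+2+11+1 = 42
DC - G6 - X3 - K6 - K5 - Q8: 13+15+2+10+1 = 41
DC - G6 - X3 - K5 - Q8 - K6: 13+15+11+1+11 = 51
DC - G6 - X3 - K5 - K6 - Q8: 13+15+11+10+11 = 60
DC - G6 - Q8 - X3 - K6 - K5: 13+3+12+2+10 = 40
DC - G6 - Q8 - X3 - K5 - K6: 13+3+12+11+10 = 49
DC - G6 - Q8 - K6 - X3 - K5: 13+3+11+2+11 = 40
DC - G6 - Q8 - K6 - K5 - X3: 13+3+11+10+11 = 48
DC - G6 - Q8 - K5 - X3 - K6: 13+3+1+11+2 = 30
DC - G6 - Q8 - K5 - K6 - X3: 13+3+1+10+2 = 29
DC - G6 - K6 - X3 - Q8 - K5: 13+14+2+12+1 = 42
DC - G6 - K6 - X3 - K5 - Q8: 13+14+2+11+1 = 41
… (106 more)
DC - X3 - K6 - K5 - Q8 - G6: 3+2+10+1+3 = 19  ← best
The minimum is 19.
One shortest path: DC → X3 → K6 → K5 → Q8 → G6.

Shortest open route: 19.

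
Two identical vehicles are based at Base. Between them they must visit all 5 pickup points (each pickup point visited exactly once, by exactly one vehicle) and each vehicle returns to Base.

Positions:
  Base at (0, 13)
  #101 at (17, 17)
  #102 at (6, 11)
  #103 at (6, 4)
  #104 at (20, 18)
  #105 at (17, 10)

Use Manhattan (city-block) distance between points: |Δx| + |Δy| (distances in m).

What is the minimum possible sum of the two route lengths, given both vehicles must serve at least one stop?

There are 2^4 − 1 = 15 ways to divide the 5 stops into two non-empty groups. For each, the best each vehicle can do is its own shortest tour through its group:
  {#101} + {#102, #103, #104, #105}: 42 + 68 = 110
  {#102} + {#101, #103, #104, #105}: 16 + 68 = 84
  {#101, #102} + {#103, #104, #105}: 46 + 68 = 114
  {#103} + {#101, #102, #104, #105}: 30 + 56 = 86
  {#101, #103} + {#102, #104, #105}: 60 + 56 = 116
  {#102, #103} + {#101, #104, #105}: 30 + 56 = 86
  … (15 splits in total)
Best: vehicle 1 Base → #102 → Base = 16; vehicle 2 Base → #101 → #104 → #105 → #103 → Base = 68; combined 84.

Minimum combined distance: 84 m.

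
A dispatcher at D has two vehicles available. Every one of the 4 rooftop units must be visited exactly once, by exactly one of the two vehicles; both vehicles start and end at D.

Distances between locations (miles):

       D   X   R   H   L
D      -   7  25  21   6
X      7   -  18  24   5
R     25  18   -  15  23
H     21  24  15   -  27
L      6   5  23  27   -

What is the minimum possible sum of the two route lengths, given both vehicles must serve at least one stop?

Check every non-empty split of the stops between the two vehicles; for each half take its own optimal tour:
  {X} + {R, H, L}: 14 + 65 = 79
  {R} + {X, H, L}: 50 + 56 = 106
  {X, R} + {H, L}: 50 + 54 = 104
  {H} + {X, R, L}: 42 + 54 = 96
  {X, H} + {R, L}: 52 + 54 = 106
  {R, H} + {X, L}: 61 + 18 = 79
  … (7 splits in total)
  {X, R, H} + {L}: 61 + 12 = 73  ← best
Best: vehicle 1 D → X → R → H → D = 61; vehicle 2 D → L → D = 12; combined 73.

Minimum combined distance: 73 miles.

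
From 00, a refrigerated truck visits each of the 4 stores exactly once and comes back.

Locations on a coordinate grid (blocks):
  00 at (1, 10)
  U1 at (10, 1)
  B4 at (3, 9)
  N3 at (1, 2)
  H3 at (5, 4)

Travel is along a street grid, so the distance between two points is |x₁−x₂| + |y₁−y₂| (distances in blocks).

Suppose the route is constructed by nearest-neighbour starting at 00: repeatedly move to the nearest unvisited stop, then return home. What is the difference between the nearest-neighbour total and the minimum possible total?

8 blocks longer than the optimal tour.

From 00: B4=3, N3=8, H3=10, U1=18 → choose B4 (3).
From B4: H3=7, N3=9, U1=15 → choose H3 (7).
From H3: N3=6, U1=8 → choose N3 (6).
From N3: U1=10 → choose U1 (10).
NN route 00 → B4 → H3 → N3 → U1 → 00 costs 44.
Optimal: 00 → B4 → H3 → U1 → N3 → 00 costs 36 (by enumerating all 12 distinct tours).
Excess = 44 − 36 = 8.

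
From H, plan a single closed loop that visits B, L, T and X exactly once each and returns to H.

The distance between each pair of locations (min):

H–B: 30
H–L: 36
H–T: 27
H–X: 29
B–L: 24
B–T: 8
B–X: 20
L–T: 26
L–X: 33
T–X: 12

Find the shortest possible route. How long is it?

There are 12 distinct closed tours to check (reversals are equivalent).
H → B → L → T → X → H: 30+24+26+12+29 = 121
H → B → L → X → T → H: 30+24+33+12+27 = 126
H → B → T → L → X → H: 30+8+26+33+29 = 126
H → B → T → X → L → H: 30+8+12+33+36 = 119
H → B → X → L → T → H: 30+20+33+26+27 = 136
H → B → X → T → L → H: 30+20+12+26+36 = 124
H → L → B → T → X → H: 36+24+8+12+29 = 109
H → L → B → X → T → H: 36+24+20+12+27 = 119
H → L → T → B → X → H: 36+26+8+20+29 = 119
H → L → X → B → T → H: 36+33+20+8+27 = 124
H → T → B → L → X → H: 27+8+24+33+29 = 121
H → T → L → B → X → H: 27+26+24+20+29 = 126
The minimum is 109.
One optimal route: H → L → B → T → X → H (or its reverse).

109 min — the shortest possible round trip.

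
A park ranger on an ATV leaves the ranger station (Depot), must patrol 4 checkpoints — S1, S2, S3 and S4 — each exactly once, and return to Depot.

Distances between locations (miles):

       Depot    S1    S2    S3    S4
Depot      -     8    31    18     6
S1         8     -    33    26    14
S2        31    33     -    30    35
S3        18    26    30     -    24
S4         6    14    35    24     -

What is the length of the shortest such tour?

Shortest round trip = 101 miles.

There are 12 distinct closed tours to check (reversals are equivalent).
Depot→S1→S2→S3→S4→Depot: 8+33+30+24+6 = 101
Depot→S1→S2→S4→S3→Depot: 8+33+35+24+18 = 118
Depot→S1→S3→S2→S4→Depot: 8+26+30+35+6 = 105
Depot→S1→S3→S4→S2→Depot: 8+26+24+35+31 = 124
Depot→S1→S4→S2→S3→Depot: 8+14+35+30+18 = 105
Depot→S1→S4→S3→S2→Depot: 8+14+24+30+31 = 107
Depot→S2→S1→S3→S4→Depot: 31+33+26+24+6 = 120
Depot→S2→S1→S4→S3→Depot: 31+33+14+24+18 = 120
Depot→S2→S3→S1→S4→Depot: 31+30+26+14+6 = 107
Depot→S2→S4→S1→S3→Depot: 31+35+14+26+18 = 124
Depot→S3→S1→S2→S4→Depot: 18+26+33+35+6 = 118
Depot→S3→S2→S1→S4→Depot: 18+30+33+14+6 = 101
The minimum is 101.
One optimal route: Depot → S1 → S2 → S3 → S4 → Depot (or its reverse).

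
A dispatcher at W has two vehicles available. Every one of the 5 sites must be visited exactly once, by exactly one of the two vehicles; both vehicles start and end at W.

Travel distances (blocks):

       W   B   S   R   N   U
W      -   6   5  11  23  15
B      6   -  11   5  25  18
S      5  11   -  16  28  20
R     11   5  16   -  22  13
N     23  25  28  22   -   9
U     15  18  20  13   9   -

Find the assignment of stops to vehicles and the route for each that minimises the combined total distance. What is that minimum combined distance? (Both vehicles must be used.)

Minimum combined distance: 66 blocks.

Try each way of splitting the stops between the two vehicles (each non-empty) and, for each split, find the best tour for each vehicle:
  {B} + {S, R, N, U}: 12 + 66 = 78
  {S} + {B, R, N, U}: 10 + 56 = 66
  {B, S} + {R, N, U}: 22 + 56 = 78
  {R} + {B, S, N, U}: 22 + 65 = 87
  {B, R} + {S, N, U}: 22 + 57 = 79
  {S, R} + {B, N, U}: 32 + 55 = 87
  … (15 splits in total)
Best: vehicle 1 W → S → W = 10; vehicle 2 W → B → R → U → N → W = 56; combined 66.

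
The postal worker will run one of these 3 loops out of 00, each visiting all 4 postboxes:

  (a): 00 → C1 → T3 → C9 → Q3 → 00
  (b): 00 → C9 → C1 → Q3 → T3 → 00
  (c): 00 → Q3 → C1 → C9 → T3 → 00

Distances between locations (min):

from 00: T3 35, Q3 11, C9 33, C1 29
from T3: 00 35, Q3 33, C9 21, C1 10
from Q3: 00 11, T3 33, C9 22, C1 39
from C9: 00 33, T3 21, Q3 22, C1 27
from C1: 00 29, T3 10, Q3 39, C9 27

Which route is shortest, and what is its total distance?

93 min — (a) is the shortest.

(a): 29 + 10 + 21 + 22 + 11 = 93
(b): 33 + 27 + 39 + 33 + 35 = 167
(c): 11 + 39 + 27 + 21 + 35 = 133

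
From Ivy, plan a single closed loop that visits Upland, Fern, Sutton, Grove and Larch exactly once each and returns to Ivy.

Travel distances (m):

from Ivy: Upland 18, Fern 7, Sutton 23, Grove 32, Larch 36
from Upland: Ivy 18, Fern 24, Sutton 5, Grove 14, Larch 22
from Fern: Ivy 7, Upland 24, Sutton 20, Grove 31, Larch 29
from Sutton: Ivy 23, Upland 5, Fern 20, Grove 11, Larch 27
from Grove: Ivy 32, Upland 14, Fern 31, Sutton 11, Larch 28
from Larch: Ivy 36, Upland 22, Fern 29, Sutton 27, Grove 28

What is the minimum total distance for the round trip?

Ivy - Upland - Fern - Sutton - Grove - Larch - Ivy: 18+24+20+11+28+36 = 137
Ivy - Upland - Fern - Sutton - Larch - Grove - Ivy: 18+24+20+27+28+32 = 149
Ivy - Upland - Fern - Grove - Sutton - Larch - Ivy: 18+24+31+11+27+36 = 147
Ivy - Upland - Fern - Grove - Larch - Sutton - Ivy: 18+24+31+28+27+23 = 151
Ivy - Upland - Fern - Larch - Sutton - Grove - Ivy: 18+24+29+27+11+32 = 141
Ivy - Upland - Fern - Larch - Grove - Sutton - Ivy: 18+24+29+28+11+23 = 133
Ivy - Upland - Sutton - Fern - Grove - Larch - Ivy: 18+5+20+31+28+36 = 138
Ivy - Upland - Sutton - Fern - Larch - Grove - Ivy: 18+5+20+29+28+32 = 132
Ivy - Upland - Sutton - Grove - Fern - Larch - Ivy: 18+5+11+31+29+36 = 130
Ivy - Upland - Sutton - Grove - Larch - Fern - Ivy: 18+5+11+28+29+7 = 98
Ivy - Upland - Sutton - Larch - Fern - Grove - Ivy: 18+5+27+29+31+32 = 142
Ivy - Upland - Sutton - Larch - Grove - Fern - Ivy: 18+5+27+28+31+7 = 116
Ivy - Upland - Grove - Fern - Sutton - Larch - Ivy: 18+14+31+20+27+36 = 146
Ivy - Upland - Grove - Fern - Larch - Sutton - Ivy: 18+14+31+29+27+23 = 142
… (46 more)
The minimum is 98.
One optimal route: Ivy → Upland → Sutton → Grove → Larch → Fern → Ivy (or its reverse).

98 m — the shortest possible round trip.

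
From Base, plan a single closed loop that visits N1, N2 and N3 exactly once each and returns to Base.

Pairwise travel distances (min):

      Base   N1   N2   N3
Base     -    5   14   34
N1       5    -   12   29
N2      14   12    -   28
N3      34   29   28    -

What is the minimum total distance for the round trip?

Shortest round trip = 76 min.

With 3 stops there are 3!/2 = 3 distinct round trips (a route and its reverse cost the same).
Base-N1-N2-N3-Base: 5+12+28+34 = 79
Base-N1-N3-N2-Base: 5+29+28+14 = 76
Base-N2-N1-N3-Base: 14+12+29+34 = 89
The minimum is 76.
One optimal route: Base → N1 → N3 → N2 → Base (or its reverse).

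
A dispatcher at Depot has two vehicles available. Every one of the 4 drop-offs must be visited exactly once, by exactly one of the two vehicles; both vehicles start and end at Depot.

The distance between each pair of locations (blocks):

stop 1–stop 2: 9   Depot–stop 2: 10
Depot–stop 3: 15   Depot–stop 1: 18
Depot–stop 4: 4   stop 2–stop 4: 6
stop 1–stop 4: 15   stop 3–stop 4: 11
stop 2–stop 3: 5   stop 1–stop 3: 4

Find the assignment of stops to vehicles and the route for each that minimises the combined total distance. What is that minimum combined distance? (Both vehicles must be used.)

Check every non-empty split of the stops between the two vehicles; for each half take its own optimal tour:
  {stop 1} + {stop 2, stop 3, stop 4}: 36 + 30 = 66
  {stop 2} + {stop 1, stop 3, stop 4}: 20 + 37 = 57
  {stop 1, stop 2} + {stop 3, stop 4}: 37 + 30 = 67
  {stop 3} + {stop 1, stop 2, stop 4}: 30 + 37 = 67
  {stop 1, stop 3} + {stop 2, stop 4}: 37 + 20 = 57
  {stop 2, stop 3} + {stop 1, stop 4}: 30 + 37 = 67
  … (7 splits in total)
  {stop 1, stop 2, stop 3} + {stop 4}: 37 + 8 = 45  ← best
Best: vehicle 1 Depot → stop 1 → stop 3 → stop 2 → Depot = 37; vehicle 2 Depot → stop 4 → Depot = 8; combined 45.

45 blocks — the smallest possible combined total.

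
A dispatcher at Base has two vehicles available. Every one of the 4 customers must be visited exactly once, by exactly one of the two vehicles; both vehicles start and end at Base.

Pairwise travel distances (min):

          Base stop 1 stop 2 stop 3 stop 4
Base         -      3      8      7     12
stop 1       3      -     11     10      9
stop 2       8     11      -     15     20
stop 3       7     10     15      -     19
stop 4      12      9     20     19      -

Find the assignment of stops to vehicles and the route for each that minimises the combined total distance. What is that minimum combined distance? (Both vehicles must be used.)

54 min — the smallest possible combined total.

There are 2^3 − 1 = 7 ways to divide the 4 stops into two non-empty groups. For each, the best each vehicle can do is its own shortest tour through its group:
  {stop 1} + {stop 2, stop 3, stop 4}: 6 + 54 = 60
  {stop 2} + {stop 1, stop 3, stop 4}: 16 + 38 = 54
  {stop 1, stop 2} + {stop 3, stop 4}: 22 + 38 = 60
  {stop 3} + {stop 1, stop 2, stop 4}: 14 + 40 = 54
  {stop 1, stop 3} + {stop 2, stop 4}: 20 + 40 = 60
  {stop 2, stop 3} + {stop 1, stop 4}: 30 + 24 = 54
  … (7 splits in total)
Best: vehicle 1 Base → stop 2 → Base = 16; vehicle 2 Base → stop 1 → stop 4 → stop 3 → Base = 38; combined 54.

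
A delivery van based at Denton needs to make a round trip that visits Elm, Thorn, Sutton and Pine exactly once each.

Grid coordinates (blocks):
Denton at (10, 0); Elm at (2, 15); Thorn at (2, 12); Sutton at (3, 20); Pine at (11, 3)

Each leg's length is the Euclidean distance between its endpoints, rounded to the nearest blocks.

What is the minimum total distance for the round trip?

There are 12 distinct closed tours to check (reversals are equivalent).
Denton → Elm → Thorn → Sutton → Pine → Denton: 17+3+8+19+3 = 50
Denton → Elm → Thorn → Pine → Sutton → Denton: 17+3+13+19+21 = 73
Denton → Elm → Sutton → Thorn → Pine → Denton: 17+5+8+13+3 = 46
Denton → Elm → Sutton → Pine → Thorn → Denton: 17+5+19+13+14 = 68
Denton → Elm → Pine → Thorn → Sutton → Denton: 17+15+13+8+21 = 74
Denton → Elm → Pine → Sutton → Thorn → Denton: 17+15+19+8+14 = 73
Denton → Thorn → Elm → Sutton → Pine → Denton: 14+3+5+19+3 = 44
Denton → Thorn → Elm → Pine → Sutton → Denton: 14+3+15+19+21 = 72
Denton → Thorn → Sutton → Elm → Pine → Denton: 14+8+5+15+3 = 45
Denton → Thorn → Pine → Elm → Sutton → Denton: 14+13+15+5+21 = 68
Denton → Sutton → Elm → Thorn → Pine → Denton: 21+5+3+13+3 = 45
Denton → Sutton → Thorn → Elm → Pine → Denton: 21+8+3+15+3 = 50
The minimum is 44.
One optimal route: Denton → Thorn → Elm → Sutton → Pine → Denton (or its reverse).

Minimum total distance: 44 blocks.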